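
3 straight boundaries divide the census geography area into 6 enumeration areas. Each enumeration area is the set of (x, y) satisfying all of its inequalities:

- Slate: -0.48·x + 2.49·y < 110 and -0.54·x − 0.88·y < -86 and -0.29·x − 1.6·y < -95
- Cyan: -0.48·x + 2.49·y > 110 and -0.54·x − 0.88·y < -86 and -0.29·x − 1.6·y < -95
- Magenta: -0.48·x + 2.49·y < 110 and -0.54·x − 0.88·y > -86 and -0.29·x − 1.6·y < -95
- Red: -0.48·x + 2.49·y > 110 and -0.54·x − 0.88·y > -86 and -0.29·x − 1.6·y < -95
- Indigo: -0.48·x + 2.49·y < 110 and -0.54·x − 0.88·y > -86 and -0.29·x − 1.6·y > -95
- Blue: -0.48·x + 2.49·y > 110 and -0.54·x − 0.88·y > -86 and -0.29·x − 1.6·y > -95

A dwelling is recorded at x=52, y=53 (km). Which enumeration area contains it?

Magenta

-0.48·52 + 2.49·53 = 107.010, which is < 110
-0.54·52 − 0.88·53 = -74.720, which is > -86
-0.29·52 − 1.6·53 = -99.880, which is < -95
This sign pattern matches Magenta.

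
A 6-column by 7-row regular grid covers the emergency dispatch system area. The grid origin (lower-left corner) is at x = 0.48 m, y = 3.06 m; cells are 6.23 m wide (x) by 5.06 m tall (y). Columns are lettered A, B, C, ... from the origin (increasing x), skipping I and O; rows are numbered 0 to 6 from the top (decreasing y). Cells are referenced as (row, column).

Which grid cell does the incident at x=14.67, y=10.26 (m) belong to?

(5, C)

Column index: ⌊(14.67 − 0.48) / 6.23⌋ = ⌊2.278⌋ = 2 → column C
Row offset from origin: ⌊(10.26 − 3.06) / 5.06⌋ = ⌊1.423⌋ = 1 → row 5 (counted from top)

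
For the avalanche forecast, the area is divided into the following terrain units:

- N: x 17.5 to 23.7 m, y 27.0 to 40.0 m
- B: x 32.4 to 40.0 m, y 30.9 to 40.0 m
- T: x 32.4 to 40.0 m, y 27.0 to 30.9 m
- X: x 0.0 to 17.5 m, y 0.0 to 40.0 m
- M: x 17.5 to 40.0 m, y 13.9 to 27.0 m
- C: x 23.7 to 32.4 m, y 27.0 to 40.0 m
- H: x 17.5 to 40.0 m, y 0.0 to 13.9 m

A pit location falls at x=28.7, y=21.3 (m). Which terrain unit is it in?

M

The point has x = 28.7 and y = 21.3.
Only M satisfies 17.5 ≤ x ≤ 40.0 and 13.9 ≤ y ≤ 27.0.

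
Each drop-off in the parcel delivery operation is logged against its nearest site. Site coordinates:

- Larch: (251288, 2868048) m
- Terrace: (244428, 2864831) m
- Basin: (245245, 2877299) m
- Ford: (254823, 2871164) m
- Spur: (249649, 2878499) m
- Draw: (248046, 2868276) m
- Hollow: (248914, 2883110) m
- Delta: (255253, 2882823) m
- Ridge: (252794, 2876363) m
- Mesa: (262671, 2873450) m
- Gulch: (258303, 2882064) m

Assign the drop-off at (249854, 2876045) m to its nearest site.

Spur

Squared distances to each site:
Larch: 66008365.000; Terrace: 155195272.000; Basin: 22815397.000; Ford: 48515122.000; Spur: 6064141.000; Draw: 63626225.000; Hollow: 50797825.000; Delta: 75090485.000; Ridge: 8744724.000; Mesa: 171009514.000; Gulch: 107613962.000.
Minimum at Spur.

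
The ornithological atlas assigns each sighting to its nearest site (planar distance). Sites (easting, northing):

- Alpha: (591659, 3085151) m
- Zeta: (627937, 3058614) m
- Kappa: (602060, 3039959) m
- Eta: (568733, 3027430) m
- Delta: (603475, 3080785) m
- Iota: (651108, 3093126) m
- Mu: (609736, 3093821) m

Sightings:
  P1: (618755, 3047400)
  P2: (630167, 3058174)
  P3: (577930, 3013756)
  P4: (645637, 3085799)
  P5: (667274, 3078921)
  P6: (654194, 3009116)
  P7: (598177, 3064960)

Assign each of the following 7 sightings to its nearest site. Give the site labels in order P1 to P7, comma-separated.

Zeta, Zeta, Eta, Iota, Iota, Zeta, Delta

P1 → Zeta (d²=210062920.00)
P2 → Zeta (d²=5166500.00)
P3 → Eta (d²=271563085.00)
P4 → Iota (d²=83616770.00)
P5 → Iota (d²=463121581.00)
P6 → Zeta (d²=3139482053.00)
P7 → Delta (d²=278499429.00)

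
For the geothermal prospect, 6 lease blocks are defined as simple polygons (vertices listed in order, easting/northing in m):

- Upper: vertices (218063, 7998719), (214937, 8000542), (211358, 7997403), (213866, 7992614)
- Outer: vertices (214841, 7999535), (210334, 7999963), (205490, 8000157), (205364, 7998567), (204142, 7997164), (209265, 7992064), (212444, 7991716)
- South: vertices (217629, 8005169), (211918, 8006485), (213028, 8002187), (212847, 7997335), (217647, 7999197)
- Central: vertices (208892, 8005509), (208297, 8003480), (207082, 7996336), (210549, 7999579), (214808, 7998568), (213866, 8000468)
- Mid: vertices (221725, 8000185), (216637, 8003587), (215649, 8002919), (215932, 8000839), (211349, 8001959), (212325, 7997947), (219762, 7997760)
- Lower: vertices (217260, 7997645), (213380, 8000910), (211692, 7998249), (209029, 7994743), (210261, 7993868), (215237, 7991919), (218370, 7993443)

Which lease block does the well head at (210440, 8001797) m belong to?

Central

Cast a ray rightward from (210440, 8001797). For each polygon, the edges (by vertex number in listed order) whose endpoints lie on opposite sides of northing = 8001797, where each meets that height, and whether that is right or left of the point:
Upper: no edge straddles that height → 0 crossings.
Outer: no edge straddles that height → 0 crossings.
South: 3–4 at easting≈213013.5 (right), 5–1 at easting≈217639.2 (right) → 2 crossings.
Central: 2–3 at easting≈208010.8 (left), 6–1 at easting≈212554.7 (right) → 1 crossing.
Mid: 1–2 at easting≈219314.1 (right), 3–4 at easting≈215801.7 (right), 4–5 at easting≈212011.9 (right), 5–6 at easting≈211388.4 (right) → 4 crossings.
Lower: no edge straddles that height → 0 crossings.
Only Central has an odd count, so the point is inside Central.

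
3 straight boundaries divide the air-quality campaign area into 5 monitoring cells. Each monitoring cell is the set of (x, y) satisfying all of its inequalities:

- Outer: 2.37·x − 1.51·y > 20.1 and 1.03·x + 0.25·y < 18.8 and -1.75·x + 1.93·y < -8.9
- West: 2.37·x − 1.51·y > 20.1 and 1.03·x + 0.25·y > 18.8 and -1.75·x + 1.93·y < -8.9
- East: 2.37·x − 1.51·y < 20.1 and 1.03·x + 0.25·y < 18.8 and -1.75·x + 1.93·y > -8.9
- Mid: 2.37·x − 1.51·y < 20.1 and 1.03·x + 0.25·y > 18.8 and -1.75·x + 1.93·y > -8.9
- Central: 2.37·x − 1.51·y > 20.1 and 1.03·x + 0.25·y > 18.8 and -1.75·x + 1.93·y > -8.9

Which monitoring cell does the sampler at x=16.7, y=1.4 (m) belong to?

2.37·16.7 − 1.51·1.4 = 37.465, which is > 20.1
1.03·16.7 + 0.25·1.4 = 17.551, which is < 18.8
-1.75·16.7 + 1.93·1.4 = -26.523, which is < -8.9
This sign pattern matches Outer.

Outer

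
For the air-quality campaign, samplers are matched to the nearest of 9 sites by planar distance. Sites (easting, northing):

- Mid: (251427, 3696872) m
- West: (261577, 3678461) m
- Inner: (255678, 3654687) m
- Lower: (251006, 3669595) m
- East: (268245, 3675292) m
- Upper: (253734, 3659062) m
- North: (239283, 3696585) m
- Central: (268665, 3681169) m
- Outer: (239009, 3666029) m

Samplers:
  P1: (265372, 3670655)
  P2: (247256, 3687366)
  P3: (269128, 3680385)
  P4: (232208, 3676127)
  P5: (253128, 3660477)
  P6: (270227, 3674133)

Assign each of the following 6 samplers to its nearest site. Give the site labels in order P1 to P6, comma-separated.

P1 → East (d²=29755898.00)
P2 → Mid (d²=107761277.00)
P3 → Central (d²=829025.00)
P4 → Outer (d²=148223205.00)
P5 → Upper (d²=2369461.00)
P6 → East (d²=5271605.00)

East, Mid, Central, Outer, Upper, East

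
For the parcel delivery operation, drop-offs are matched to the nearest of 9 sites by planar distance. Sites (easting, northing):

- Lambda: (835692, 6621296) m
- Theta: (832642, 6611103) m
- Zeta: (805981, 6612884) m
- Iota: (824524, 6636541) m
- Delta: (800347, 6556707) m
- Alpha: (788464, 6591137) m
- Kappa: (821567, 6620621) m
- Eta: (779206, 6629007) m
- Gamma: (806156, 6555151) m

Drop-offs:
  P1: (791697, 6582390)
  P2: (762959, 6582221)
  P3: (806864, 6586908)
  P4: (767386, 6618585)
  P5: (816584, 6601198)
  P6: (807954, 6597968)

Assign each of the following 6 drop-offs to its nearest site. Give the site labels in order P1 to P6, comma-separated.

P1 → Alpha (d²=86962298.00)
P2 → Alpha (d²=730000081.00)
P3 → Alpha (d²=356444441.00)
P4 → Eta (d²=248330484.00)
P5 → Zeta (d²=248986205.00)
P6 → Zeta (d²=226379785.00)

Alpha, Alpha, Alpha, Eta, Zeta, Zeta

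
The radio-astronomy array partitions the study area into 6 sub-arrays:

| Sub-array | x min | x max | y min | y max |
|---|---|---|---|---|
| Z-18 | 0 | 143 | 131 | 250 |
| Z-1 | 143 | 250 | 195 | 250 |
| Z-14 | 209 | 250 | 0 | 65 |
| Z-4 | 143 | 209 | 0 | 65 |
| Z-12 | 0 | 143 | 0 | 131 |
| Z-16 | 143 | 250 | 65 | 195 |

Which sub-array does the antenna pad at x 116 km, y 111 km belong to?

Z-12

The point has x = 116 and y = 111.
Only Z-12 satisfies 0 ≤ x ≤ 143 and 0 ≤ y ≤ 131.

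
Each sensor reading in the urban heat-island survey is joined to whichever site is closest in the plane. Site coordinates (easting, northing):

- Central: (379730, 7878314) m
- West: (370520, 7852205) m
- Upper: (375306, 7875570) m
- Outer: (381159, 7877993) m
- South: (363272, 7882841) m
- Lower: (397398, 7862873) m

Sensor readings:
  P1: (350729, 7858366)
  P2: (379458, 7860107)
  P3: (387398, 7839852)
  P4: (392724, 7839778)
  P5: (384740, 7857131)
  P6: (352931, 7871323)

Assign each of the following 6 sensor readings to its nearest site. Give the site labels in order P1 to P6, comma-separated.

West, West, West, Lower, Lower, South

P1 → West (d²=429641602.00)
P2 → West (d²=142329448.00)
P3 → West (d²=437463493.00)
P4 → Lower (d²=555225301.00)
P5 → Lower (d²=193195528.00)
P6 → South (d²=239600605.00)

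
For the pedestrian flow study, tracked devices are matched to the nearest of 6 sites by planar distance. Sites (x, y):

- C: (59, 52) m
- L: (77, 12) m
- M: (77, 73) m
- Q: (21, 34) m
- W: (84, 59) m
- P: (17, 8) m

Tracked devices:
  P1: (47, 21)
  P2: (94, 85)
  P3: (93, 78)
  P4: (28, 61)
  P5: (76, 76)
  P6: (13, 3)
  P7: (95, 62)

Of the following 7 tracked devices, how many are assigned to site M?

P1 → Q
P2 → M
P3 → M
P4 → Q
P5 → M
P6 → P
P7 → W
3 of the 7 go to M.

3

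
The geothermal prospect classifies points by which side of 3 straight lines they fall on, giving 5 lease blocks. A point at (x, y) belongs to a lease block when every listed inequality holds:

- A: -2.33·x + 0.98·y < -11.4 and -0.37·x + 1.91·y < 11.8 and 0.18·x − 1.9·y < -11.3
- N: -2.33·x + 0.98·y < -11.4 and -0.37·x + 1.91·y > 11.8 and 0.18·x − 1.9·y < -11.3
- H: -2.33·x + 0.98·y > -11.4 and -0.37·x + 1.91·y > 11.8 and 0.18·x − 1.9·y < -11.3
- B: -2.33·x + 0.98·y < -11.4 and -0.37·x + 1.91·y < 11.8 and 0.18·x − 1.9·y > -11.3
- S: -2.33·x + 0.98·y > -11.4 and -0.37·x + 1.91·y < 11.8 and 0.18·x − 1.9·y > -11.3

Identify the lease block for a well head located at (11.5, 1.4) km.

B

-2.33·11.5 + 0.98·1.4 = -25.423, which is < -11.4
-0.37·11.5 + 1.91·1.4 = -1.581, which is < 11.8
0.18·11.5 − 1.9·1.4 = -0.590, which is > -11.3
This sign pattern matches B.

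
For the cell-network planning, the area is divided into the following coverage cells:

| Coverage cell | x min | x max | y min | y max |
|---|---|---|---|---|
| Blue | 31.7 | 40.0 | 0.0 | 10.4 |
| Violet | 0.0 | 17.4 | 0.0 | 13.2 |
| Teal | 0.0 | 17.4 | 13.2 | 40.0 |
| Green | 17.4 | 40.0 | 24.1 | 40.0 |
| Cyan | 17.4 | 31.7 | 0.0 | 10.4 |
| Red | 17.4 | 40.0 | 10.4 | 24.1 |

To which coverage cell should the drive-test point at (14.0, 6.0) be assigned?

Violet

The point has x = 14.0 and y = 6.0.
Only Violet satisfies 0.0 ≤ x ≤ 17.4 and 0.0 ≤ y ≤ 13.2.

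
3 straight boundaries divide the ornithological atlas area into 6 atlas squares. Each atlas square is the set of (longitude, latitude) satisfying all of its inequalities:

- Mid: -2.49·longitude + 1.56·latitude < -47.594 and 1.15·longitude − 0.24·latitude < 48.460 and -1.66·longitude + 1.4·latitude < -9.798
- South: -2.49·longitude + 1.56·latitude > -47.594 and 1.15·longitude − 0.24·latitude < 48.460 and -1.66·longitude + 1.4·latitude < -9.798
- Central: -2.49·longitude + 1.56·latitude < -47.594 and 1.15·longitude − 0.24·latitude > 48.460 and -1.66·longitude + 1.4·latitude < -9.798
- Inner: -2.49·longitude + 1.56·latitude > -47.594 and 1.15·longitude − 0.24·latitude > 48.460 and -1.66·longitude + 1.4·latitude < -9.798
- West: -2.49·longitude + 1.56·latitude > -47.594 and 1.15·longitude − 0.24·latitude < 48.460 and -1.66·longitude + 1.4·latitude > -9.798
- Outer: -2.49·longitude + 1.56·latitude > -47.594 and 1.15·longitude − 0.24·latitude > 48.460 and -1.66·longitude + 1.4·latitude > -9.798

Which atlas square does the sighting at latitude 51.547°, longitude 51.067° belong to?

-2.49·51.067 + 1.56·51.547 = -46.744, which is > -47.594
1.15·51.067 − 0.24·51.547 = 46.356, which is < 48.460
-1.66·51.067 + 1.4·51.547 = -12.605, which is < -9.798
This sign pattern matches South.

South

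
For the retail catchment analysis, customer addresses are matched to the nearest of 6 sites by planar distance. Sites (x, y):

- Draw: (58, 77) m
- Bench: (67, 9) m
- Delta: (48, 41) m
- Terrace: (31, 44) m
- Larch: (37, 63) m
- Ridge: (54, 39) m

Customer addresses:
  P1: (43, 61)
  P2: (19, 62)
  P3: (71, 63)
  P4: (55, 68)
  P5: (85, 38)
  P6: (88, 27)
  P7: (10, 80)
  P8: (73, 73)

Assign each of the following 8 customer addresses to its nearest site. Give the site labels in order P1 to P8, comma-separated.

P1 → Larch (d²=40.00)
P2 → Larch (d²=325.00)
P3 → Draw (d²=365.00)
P4 → Draw (d²=90.00)
P5 → Ridge (d²=962.00)
P6 → Bench (d²=765.00)
P7 → Larch (d²=1018.00)
P8 → Draw (d²=241.00)

Larch, Larch, Draw, Draw, Ridge, Bench, Larch, Draw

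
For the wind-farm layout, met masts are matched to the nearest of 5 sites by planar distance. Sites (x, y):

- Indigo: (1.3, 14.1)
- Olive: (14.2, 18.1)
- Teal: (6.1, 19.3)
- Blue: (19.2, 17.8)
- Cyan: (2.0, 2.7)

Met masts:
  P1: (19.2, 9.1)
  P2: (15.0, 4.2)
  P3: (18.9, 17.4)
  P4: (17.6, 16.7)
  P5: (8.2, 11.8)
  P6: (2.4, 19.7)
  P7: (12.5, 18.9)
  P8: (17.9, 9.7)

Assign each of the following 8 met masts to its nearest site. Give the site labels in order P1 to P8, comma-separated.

P1 → Blue (d²=75.69)
P2 → Cyan (d²=171.25)
P3 → Blue (d²=0.25)
P4 → Blue (d²=3.77)
P5 → Indigo (d²=52.90)
P6 → Teal (d²=13.85)
P7 → Olive (d²=3.53)
P8 → Blue (d²=67.30)

Blue, Cyan, Blue, Blue, Indigo, Teal, Olive, Blue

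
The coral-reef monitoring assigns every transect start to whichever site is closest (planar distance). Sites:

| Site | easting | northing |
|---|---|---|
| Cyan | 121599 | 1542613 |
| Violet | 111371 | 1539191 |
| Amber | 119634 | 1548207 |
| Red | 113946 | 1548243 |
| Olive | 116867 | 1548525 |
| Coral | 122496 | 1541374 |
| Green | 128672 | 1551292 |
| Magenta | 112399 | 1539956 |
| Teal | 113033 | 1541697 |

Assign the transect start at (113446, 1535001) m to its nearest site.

Violet

Squared distances to each site:
Cyan: 124413953.000; Violet: 21861725.000; Amber: 212689780.000; Red: 175600564.000; Olive: 194601817.000; Coral: 122517629.000; Green: 497227757.000; Magenta: 25648234.000; Teal: 45006985.000.
Minimum at Violet.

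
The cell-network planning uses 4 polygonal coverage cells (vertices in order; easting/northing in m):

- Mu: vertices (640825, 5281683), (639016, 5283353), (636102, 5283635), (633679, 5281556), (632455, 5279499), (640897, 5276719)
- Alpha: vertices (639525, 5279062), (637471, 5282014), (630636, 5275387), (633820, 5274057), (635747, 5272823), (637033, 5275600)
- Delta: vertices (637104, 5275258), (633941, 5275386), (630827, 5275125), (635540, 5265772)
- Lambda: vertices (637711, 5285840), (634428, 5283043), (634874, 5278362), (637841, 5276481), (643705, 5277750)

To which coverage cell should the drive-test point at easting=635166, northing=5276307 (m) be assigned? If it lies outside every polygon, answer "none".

Alpha

Cast a ray rightward from (635166, 5276307). For each polygon, the edges (by vertex number in listed order) whose endpoints lie on opposite sides of northing = 5276307, where each meets that height, and whether that is right or left of the point:
Mu: no edge straddles that height → 0 crossings.
Alpha: 2–3 at easting≈631584.9 (left), 6–1 at easting≈637541.9 (right) → 1 crossing.
Delta: no edge straddles that height → 0 crossings.
Lambda: no edge straddles that height → 0 crossings.
Only Alpha has an odd count, so the point is inside Alpha.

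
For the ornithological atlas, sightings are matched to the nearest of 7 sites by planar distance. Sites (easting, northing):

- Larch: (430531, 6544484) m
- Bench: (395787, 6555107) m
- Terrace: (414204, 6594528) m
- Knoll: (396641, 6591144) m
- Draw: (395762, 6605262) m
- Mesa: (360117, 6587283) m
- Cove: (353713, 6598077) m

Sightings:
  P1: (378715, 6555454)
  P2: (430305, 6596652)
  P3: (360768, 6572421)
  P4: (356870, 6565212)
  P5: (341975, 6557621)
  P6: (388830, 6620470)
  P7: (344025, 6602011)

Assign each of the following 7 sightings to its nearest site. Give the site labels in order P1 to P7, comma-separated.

P1 → Bench (d²=291573593.00)
P2 → Terrace (d²=263753577.00)
P3 → Mesa (d²=221302845.00)
P4 → Mesa (d²=497672050.00)
P5 → Mesa (d²=1208966408.00)
P6 → Draw (d²=279335888.00)
P7 → Cove (d²=109333700.00)

Bench, Terrace, Mesa, Mesa, Mesa, Draw, Cove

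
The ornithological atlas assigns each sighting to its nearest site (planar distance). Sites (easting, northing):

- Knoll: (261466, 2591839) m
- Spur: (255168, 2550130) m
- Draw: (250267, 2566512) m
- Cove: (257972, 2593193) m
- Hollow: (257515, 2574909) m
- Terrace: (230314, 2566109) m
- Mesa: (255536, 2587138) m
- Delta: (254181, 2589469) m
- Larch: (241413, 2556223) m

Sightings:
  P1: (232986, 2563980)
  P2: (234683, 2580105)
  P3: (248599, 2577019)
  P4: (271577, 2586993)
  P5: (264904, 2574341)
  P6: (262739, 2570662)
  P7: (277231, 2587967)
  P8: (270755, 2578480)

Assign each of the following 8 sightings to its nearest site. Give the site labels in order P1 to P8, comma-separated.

Terrace, Terrace, Hollow, Knoll, Hollow, Hollow, Knoll, Hollow

P1 → Terrace (d²=11672225.00)
P2 → Terrace (d²=214976177.00)
P3 → Hollow (d²=83947156.00)
P4 → Knoll (d²=125716037.00)
P5 → Hollow (d²=54919945.00)
P6 → Hollow (d²=45327185.00)
P7 → Knoll (d²=263527609.00)
P8 → Hollow (d²=188049641.00)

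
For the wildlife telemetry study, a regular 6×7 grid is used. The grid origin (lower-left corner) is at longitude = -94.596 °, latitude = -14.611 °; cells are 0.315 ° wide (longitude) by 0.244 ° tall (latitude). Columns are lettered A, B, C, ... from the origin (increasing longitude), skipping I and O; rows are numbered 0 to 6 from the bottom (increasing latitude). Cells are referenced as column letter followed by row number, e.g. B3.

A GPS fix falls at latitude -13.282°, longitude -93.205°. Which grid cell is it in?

E5

Column index: ⌊(-93.205 − -94.596) / 0.315⌋ = ⌊4.416⌋ = 4 → column E
Row offset from origin: ⌊(-13.282 − -14.611) / 0.244⌋ = ⌊5.447⌋ = 5 → row 5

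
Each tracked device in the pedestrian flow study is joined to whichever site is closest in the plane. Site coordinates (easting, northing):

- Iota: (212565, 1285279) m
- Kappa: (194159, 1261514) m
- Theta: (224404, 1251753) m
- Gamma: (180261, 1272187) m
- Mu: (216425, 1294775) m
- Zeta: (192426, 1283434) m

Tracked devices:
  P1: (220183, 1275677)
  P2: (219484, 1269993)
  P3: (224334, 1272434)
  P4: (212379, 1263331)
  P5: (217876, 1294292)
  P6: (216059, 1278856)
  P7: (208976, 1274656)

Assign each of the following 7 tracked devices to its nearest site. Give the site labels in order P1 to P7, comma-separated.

Iota, Iota, Iota, Theta, Mu, Iota, Iota

P1 → Iota (d²=150232328.00)
P2 → Iota (d²=281534357.00)
P3 → Iota (d²=303503386.00)
P4 → Theta (d²=278650709.00)
P5 → Mu (d²=2338690.00)
P6 → Iota (d²=53462965.00)
P7 → Iota (d²=125729050.00)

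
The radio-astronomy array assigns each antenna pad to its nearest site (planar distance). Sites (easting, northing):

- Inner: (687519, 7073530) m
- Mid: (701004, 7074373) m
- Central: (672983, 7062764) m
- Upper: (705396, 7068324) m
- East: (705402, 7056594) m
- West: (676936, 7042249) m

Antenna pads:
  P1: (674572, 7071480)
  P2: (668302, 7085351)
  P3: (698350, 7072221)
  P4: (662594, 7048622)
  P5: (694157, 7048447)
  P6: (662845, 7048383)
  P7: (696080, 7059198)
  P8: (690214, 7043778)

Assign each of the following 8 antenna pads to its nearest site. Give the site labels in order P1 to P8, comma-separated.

P1 → Central (d²=78493577.00)
P2 → Inner (d²=509029130.00)
P3 → Mid (d²=11674820.00)
P4 → West (d²=246308093.00)
P5 → East (d²=192823634.00)
P6 → West (d²=236182237.00)
P7 → East (d²=93680500.00)
P8 → West (d²=178643125.00)

Central, Inner, Mid, West, East, West, East, West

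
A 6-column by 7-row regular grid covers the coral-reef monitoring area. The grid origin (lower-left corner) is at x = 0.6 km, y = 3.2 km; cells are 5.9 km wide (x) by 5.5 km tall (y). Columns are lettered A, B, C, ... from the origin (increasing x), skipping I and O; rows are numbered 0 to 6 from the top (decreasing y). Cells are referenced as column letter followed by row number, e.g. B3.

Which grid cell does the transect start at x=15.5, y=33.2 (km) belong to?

C1

Column index: ⌊(15.5 − 0.6) / 5.9⌋ = ⌊2.525⌋ = 2 → column C
Row offset from origin: ⌊(33.2 − 3.2) / 5.5⌋ = ⌊5.455⌋ = 5 → row 1 (counted from top)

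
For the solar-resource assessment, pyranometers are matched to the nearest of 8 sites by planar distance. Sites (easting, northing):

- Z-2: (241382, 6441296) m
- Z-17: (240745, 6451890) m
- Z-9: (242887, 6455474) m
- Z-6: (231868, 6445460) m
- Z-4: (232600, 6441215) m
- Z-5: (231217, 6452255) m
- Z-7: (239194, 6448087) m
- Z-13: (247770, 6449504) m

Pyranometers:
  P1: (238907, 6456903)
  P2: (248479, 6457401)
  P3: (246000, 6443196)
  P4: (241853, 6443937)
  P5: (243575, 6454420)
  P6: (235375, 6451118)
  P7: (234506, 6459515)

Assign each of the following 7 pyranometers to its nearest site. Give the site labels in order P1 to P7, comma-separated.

P1 → Z-9 (d²=17882441.00)
P2 → Z-9 (d²=34983793.00)
P3 → Z-2 (d²=24935924.00)
P4 → Z-2 (d²=7196722.00)
P5 → Z-9 (d²=1584260.00)
P6 → Z-5 (d²=18581733.00)
P7 → Z-5 (d²=63525121.00)

Z-9, Z-9, Z-2, Z-2, Z-9, Z-5, Z-5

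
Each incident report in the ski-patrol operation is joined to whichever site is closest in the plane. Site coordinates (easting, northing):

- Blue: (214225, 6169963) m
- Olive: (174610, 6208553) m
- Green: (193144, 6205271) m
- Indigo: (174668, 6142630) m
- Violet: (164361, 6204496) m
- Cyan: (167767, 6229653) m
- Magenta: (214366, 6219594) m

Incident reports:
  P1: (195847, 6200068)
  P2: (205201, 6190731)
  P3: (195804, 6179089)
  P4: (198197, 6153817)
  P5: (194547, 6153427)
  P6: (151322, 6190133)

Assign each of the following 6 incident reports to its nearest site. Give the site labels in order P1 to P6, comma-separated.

P1 → Green (d²=34377418.00)
P2 → Green (d²=356782849.00)
P3 → Blue (d²=422617117.00)
P4 → Blue (d²=517590100.00)
P5 → Indigo (d²=511749850.00)
P6 → Violet (d²=376311290.00)

Green, Green, Blue, Blue, Indigo, Violet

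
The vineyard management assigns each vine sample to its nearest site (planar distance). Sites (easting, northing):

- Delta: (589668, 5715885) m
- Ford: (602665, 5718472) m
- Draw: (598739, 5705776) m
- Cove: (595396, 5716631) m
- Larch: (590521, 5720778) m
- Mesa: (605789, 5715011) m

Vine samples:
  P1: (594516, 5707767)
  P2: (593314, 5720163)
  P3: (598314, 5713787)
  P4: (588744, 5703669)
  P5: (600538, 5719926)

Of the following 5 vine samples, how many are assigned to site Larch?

1

P1 → Draw
P2 → Larch
P3 → Cove
P4 → Draw
P5 → Ford
1 of the 5 goes to Larch.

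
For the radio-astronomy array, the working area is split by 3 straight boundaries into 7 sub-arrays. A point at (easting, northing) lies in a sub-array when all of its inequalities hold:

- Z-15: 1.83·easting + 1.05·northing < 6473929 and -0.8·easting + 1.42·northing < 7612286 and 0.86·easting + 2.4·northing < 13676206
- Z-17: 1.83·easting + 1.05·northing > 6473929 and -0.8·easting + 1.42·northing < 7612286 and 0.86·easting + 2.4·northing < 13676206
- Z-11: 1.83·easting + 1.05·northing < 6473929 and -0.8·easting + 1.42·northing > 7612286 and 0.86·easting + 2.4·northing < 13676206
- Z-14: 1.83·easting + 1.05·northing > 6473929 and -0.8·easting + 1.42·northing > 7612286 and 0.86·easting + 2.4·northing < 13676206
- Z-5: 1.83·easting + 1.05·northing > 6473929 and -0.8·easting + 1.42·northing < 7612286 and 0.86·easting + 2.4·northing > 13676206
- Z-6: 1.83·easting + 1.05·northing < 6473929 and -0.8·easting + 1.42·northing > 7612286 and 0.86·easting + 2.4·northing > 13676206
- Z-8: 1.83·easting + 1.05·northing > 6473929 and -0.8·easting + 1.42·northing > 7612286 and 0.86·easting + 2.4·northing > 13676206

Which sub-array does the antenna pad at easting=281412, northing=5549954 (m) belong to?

1.83·281412 + 1.05·5549954 = 6342435.660, which is < 6473929
-0.8·281412 + 1.42·5549954 = 7655805.080, which is > 7612286
0.86·281412 + 2.4·5549954 = 13561903.920, which is < 13676206
This sign pattern matches Z-11.

Z-11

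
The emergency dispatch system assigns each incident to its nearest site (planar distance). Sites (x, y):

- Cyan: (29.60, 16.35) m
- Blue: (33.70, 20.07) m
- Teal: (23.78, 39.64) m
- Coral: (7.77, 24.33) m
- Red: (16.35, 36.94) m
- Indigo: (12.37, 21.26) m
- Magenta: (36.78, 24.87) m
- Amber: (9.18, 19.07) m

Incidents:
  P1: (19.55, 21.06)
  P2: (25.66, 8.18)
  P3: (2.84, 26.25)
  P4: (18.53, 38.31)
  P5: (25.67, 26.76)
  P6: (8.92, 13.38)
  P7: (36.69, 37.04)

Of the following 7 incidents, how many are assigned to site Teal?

0

P1 → Indigo
P2 → Cyan
P3 → Coral
P4 → Red
P5 → Blue
P6 → Amber
P7 → Magenta
0 of the 7 go to Teal.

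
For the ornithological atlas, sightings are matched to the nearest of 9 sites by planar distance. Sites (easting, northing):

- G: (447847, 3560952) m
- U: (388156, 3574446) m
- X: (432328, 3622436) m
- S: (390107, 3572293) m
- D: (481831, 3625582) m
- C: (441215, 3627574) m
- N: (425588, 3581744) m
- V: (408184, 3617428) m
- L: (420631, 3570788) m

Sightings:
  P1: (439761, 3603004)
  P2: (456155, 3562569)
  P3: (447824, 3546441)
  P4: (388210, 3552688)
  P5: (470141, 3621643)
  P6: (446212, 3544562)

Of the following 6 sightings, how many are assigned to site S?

P1 → X
P2 → G
P3 → G
P4 → S
P5 → D
P6 → G
1 of the 6 goes to S.

1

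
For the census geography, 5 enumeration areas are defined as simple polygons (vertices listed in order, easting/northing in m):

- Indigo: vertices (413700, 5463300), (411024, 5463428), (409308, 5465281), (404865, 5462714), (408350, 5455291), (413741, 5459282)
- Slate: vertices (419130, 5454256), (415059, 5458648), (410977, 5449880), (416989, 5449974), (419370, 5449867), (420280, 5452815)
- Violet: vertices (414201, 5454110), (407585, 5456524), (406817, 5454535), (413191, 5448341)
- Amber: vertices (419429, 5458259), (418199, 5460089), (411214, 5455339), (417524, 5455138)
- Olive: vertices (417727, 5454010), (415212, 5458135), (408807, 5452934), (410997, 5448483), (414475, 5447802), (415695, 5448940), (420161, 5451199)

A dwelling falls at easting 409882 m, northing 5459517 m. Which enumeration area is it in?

Indigo

Cast a ray rightward from (409882, 5459517). For each polygon, the edges (by vertex number in listed order) whose endpoints lie on opposite sides of northing = 5459517, where each meets that height, and whether that is right or left of the point:
Indigo: 4–5 at easting≈406365.9 (left), 6–1 at easting≈413738.6 (right) → 1 crossing.
Slate: no edge straddles that height → 0 crossings.
Violet: no edge straddles that height → 0 crossings.
Amber: 1–2 at easting≈418583.5 (right), 2–3 at easting≈417357.9 (right) → 2 crossings.
Olive: no edge straddles that height → 0 crossings.
Only Indigo has an odd count, so the point is inside Indigo.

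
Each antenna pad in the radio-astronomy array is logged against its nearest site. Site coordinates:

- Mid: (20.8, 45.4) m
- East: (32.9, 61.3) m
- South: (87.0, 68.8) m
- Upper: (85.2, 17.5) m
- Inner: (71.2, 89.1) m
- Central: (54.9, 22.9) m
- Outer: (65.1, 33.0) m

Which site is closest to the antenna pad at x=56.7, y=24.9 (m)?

Squared distances to each site:
Mid: 1709.060; East: 1891.400; South: 2845.300; Upper: 867.010; Inner: 4331.890; Central: 7.240; Outer: 136.170.
Minimum at Central.

Central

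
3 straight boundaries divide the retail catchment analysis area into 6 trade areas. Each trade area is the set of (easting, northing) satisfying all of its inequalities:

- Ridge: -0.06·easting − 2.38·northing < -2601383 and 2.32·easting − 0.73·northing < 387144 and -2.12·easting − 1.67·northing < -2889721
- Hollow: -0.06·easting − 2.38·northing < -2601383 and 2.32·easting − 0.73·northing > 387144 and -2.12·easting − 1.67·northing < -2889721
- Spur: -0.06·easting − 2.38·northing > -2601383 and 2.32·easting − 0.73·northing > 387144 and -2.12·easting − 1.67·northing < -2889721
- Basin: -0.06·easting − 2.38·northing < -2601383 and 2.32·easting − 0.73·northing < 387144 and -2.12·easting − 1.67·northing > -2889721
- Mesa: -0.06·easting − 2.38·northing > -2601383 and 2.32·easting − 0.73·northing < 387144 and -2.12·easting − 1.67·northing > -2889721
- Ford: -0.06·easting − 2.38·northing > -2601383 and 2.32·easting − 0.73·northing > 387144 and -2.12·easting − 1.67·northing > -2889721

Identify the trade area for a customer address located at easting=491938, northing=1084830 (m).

Basin

-0.06·491938 − 2.38·1084830 = -2611411.680, which is < -2601383
2.32·491938 − 0.73·1084830 = 349370.260, which is < 387144
-2.12·491938 − 1.67·1084830 = -2854574.660, which is > -2889721
This sign pattern matches Basin.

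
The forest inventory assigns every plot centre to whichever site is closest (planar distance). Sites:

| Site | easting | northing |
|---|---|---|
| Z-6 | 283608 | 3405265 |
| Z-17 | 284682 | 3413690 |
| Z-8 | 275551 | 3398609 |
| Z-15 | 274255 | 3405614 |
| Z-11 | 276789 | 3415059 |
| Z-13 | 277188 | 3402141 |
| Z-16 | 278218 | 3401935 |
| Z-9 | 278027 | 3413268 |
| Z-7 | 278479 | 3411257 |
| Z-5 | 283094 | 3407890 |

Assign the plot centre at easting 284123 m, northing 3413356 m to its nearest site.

Z-17

Squared distances to each site:
Z-6: 65729506.000; Z-17: 424037.000; Z-8: 290953193.000; Z-15: 157315988.000; Z-11: 56687765.000; Z-13: 173870450.000; Z-16: 165308266.000; Z-9: 37168960.000; Z-7: 36260537.000; Z-5: 30935997.000.
Minimum at Z-17.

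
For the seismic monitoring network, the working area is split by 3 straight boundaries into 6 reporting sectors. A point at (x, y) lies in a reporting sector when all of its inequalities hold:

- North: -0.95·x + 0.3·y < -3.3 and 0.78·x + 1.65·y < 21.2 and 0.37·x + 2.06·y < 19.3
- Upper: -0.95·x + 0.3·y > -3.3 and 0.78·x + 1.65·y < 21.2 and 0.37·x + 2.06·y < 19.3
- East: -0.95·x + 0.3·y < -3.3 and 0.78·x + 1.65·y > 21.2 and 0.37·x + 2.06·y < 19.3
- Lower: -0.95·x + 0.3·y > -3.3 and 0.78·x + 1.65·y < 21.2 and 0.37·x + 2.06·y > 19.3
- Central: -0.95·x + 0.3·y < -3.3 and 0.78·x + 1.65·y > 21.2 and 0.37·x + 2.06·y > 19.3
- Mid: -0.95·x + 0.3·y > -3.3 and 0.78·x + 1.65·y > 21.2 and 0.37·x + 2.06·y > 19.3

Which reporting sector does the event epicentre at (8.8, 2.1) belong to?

North

-0.95·8.8 + 0.3·2.1 = -7.730, which is < -3.3
0.78·8.8 + 1.65·2.1 = 10.329, which is < 21.2
0.37·8.8 + 2.06·2.1 = 7.582, which is < 19.3
This sign pattern matches North.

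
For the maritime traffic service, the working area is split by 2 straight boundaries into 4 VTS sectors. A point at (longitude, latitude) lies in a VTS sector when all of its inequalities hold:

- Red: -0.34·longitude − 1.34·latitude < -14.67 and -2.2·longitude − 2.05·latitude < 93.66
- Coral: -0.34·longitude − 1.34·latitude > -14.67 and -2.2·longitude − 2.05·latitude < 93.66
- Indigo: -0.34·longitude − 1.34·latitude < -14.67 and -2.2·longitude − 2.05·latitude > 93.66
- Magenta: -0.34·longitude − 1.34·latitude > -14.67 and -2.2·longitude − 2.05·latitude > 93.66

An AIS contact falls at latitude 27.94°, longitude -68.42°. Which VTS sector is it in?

-0.34·-68.42 − 1.34·27.94 = -14.177, which is > -14.67
-2.2·-68.42 − 2.05·27.94 = 93.247, which is < 93.66
This sign pattern matches Coral.

Coral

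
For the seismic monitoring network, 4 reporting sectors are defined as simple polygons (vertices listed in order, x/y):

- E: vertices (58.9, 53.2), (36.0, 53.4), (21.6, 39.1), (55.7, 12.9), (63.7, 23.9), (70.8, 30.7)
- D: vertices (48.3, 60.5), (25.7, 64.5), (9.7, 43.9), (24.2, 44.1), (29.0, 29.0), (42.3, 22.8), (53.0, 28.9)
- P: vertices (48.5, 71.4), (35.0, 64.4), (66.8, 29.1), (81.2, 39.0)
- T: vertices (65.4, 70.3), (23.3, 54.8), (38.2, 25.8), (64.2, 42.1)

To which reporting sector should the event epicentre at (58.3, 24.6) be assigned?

Cast a ray rightward from (58.3, 24.6). For each polygon, the edges (by vertex number in listed order) whose endpoints lie on opposite sides of y = 24.6, where each meets that height, and whether that is right or left of the point:
E: 3–4 at x≈40.47 (left), 5–6 at x≈64.43 (right) → 1 crossing.
D: 5–6 at x≈38.44 (left), 6–7 at x≈45.46 (left) → 0 crossings.
P: no edge straddles that height → 0 crossings.
T: no edge straddles that height → 0 crossings.
Only E has an odd count, so the point is inside E.

E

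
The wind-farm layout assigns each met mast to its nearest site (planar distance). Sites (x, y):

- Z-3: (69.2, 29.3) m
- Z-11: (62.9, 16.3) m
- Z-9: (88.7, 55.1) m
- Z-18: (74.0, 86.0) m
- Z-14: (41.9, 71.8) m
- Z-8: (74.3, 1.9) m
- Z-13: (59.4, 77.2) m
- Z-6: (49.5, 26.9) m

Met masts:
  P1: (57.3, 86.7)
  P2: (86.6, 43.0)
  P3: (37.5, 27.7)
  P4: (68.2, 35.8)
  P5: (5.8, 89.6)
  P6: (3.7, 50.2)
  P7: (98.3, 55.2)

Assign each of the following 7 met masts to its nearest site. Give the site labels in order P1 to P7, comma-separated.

Z-13, Z-9, Z-6, Z-3, Z-14, Z-14, Z-9

P1 → Z-13 (d²=94.66)
P2 → Z-9 (d²=150.82)
P3 → Z-6 (d²=144.64)
P4 → Z-3 (d²=43.25)
P5 → Z-14 (d²=1620.05)
P6 → Z-14 (d²=1925.80)
P7 → Z-9 (d²=92.17)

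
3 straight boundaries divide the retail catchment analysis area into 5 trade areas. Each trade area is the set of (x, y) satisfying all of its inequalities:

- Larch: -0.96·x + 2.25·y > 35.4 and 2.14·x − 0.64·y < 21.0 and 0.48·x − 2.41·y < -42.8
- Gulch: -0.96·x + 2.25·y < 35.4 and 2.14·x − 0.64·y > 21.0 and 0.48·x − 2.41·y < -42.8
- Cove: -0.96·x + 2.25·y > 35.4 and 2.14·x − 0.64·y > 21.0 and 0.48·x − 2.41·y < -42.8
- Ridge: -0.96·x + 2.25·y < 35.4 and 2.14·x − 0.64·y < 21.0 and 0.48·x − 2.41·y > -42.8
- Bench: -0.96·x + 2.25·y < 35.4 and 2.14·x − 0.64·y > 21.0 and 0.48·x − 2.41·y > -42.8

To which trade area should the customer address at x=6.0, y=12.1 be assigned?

Ridge

-0.96·6.0 + 2.25·12.1 = 21.465, which is < 35.4
2.14·6.0 − 0.64·12.1 = 5.096, which is < 21.0
0.48·6.0 − 2.41·12.1 = -26.281, which is > -42.8
This sign pattern matches Ridge.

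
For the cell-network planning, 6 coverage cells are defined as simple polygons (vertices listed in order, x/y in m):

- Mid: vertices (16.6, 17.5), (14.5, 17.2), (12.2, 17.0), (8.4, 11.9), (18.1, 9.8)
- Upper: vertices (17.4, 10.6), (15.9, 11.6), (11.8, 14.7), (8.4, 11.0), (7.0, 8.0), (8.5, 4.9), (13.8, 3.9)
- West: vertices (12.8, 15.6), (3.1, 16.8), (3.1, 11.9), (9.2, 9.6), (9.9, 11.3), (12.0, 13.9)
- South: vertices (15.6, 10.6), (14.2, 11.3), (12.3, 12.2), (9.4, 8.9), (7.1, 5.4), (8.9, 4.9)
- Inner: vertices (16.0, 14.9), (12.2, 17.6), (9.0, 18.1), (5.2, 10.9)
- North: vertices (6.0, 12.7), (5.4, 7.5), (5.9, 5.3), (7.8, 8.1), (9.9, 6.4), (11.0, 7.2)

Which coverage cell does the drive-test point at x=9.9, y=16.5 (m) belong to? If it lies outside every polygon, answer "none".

Inner

Cast a ray rightward from (9.9, 16.5). For each polygon, the edges (by vertex number in listed order) whose endpoints lie on opposite sides of y = 16.5, where each meets that height, and whether that is right or left of the point:
Mid: 3–4 at x≈11.83 (right), 5–1 at x≈16.79 (right) → 2 crossings.
Upper: no edge straddles that height → 0 crossings.
West: 1–2 at x≈5.53 (left), 2–3 at x≈3.10 (left) → 0 crossings.
South: no edge straddles that height → 0 crossings.
Inner: 1–2 at x≈13.75 (right), 3–4 at x≈8.16 (left) → 1 crossing.
North: no edge straddles that height → 0 crossings.
Only Inner has an odd count, so the point is inside Inner.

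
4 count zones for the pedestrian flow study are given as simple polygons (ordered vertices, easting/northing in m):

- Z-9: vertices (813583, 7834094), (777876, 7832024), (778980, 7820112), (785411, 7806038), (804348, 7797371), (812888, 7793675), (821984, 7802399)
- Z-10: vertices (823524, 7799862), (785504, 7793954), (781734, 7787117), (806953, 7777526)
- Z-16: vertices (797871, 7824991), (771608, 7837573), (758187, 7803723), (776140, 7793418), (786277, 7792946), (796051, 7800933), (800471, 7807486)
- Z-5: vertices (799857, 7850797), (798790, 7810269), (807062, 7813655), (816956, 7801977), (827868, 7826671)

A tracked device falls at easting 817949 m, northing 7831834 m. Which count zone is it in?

Cast a ray rightward from (817949, 7831834). For each polygon, the edges (by vertex number in listed order) whose endpoints lie on opposite sides of northing = 7831834, where each meets that height, and whether that is right or left of the point:
Z-9: 2–3 at easting≈777893.6 (left), 7–1 at easting≈814182.0 (left) → 0 crossings.
Z-10: no edge straddles that height → 0 crossings.
Z-16: 1–2 at easting≈783587.3 (left), 2–3 at easting≈769332.6 (left) → 0 crossings.
Z-5: 1–2 at easting≈799357.8 (left), 5–1 at easting≈821873.6 (right) → 1 crossing.
Only Z-5 has an odd count, so the point is inside Z-5.

Z-5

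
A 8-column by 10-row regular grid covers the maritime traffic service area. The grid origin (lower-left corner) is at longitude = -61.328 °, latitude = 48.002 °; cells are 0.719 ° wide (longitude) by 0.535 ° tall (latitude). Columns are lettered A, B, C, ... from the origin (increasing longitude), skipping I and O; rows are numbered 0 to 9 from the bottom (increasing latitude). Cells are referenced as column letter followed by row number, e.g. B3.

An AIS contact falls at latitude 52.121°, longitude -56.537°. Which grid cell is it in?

G7

Column index: ⌊(-56.537 − -61.328) / 0.719⌋ = ⌊6.663⌋ = 6 → column G
Row offset from origin: ⌊(52.121 − 48.002) / 0.535⌋ = ⌊7.699⌋ = 7 → row 7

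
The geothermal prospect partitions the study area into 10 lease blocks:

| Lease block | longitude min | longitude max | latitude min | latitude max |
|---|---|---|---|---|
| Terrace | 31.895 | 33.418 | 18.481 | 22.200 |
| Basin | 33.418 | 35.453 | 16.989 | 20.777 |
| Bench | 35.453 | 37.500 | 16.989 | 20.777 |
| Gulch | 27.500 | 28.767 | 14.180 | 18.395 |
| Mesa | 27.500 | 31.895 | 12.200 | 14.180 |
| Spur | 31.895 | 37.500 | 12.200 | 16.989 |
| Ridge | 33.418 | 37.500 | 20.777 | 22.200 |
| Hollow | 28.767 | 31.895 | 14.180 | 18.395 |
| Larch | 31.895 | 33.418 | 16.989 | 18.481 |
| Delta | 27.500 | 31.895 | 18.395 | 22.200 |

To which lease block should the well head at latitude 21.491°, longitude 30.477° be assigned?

Delta

The point has longitude = 30.477 and latitude = 21.491.
Only Delta satisfies 27.500 ≤ longitude ≤ 31.895 and 18.395 ≤ latitude ≤ 22.200.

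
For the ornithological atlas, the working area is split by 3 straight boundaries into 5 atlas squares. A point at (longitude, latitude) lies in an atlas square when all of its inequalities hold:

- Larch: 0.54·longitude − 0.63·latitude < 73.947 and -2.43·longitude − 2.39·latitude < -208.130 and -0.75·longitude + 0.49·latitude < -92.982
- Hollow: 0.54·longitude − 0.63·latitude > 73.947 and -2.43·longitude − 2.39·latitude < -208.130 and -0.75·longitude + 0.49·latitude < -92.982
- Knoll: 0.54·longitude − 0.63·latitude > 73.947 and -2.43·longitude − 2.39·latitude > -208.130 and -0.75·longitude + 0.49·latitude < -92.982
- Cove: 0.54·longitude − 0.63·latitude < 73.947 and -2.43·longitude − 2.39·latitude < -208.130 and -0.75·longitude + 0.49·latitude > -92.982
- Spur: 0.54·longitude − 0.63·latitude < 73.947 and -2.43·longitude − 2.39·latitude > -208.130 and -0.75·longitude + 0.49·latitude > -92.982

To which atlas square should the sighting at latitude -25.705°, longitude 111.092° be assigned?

0.54·111.092 − 0.63·-25.705 = 76.184, which is > 73.947
-2.43·111.092 − 2.39·-25.705 = -208.519, which is < -208.130
-0.75·111.092 + 0.49·-25.705 = -95.914, which is < -92.982
This sign pattern matches Hollow.

Hollow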